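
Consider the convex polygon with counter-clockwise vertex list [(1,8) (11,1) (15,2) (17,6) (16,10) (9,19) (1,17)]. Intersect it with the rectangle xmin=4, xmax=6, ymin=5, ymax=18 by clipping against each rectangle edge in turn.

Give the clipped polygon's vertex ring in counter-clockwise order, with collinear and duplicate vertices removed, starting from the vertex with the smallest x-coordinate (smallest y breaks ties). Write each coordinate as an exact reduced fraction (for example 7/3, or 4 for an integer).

1. After x ≥ 4: [(4,59/10) (11,1) (15,2) (17,6) (16,10) (9,19) (4,71/4)]
2. After x ≤ 6: [(4,59/10) (6,9/2) (6,73/4) (4,71/4)]
3. After y ≥ 5: [(4,59/10) (37/7,5) (6,5) (6,73/4) (4,71/4)]
4. After y ≤ 18: [(4,59/10) (37/7,5) (6,5) (6,18) (5,18) (4,71/4)]
5. Canonical ring: [(4,59/10) (37/7,5) (6,5) (6,18) (5,18) (4,71/4)]

Clipped polygon: [(4,59/10) (37/7,5) (6,5) (6,18) (5,18) (4,71/4)]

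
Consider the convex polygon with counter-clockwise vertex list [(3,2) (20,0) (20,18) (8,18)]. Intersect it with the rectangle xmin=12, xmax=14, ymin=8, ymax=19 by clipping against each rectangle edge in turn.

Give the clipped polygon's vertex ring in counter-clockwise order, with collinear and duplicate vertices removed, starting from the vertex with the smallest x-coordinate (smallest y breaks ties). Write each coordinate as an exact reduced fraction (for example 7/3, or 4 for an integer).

1. After x ≥ 12: [(12,16/17) (20,0) (20,18) (12,18)]
2. After x ≤ 14: [(12,16/17) (14,12/17) (14,18) (12,18)]
3. After y ≥ 8: [(12,8) (14,8) (14,18) (12,18)]
4. After y ≤ 19: [(12,8) (14,8) (14,18) (12,18)]
5. Canonical ring: [(12,8) (14,8) (14,18) (12,18)]

Clipped polygon: [(12,8) (14,8) (14,18) (12,18)]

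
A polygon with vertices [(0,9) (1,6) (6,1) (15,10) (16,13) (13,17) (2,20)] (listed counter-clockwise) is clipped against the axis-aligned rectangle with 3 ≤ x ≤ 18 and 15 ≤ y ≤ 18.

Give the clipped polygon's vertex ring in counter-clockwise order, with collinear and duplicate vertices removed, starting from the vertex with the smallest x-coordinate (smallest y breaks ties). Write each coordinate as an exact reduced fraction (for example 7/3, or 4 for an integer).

1. After x ≥ 3: [(3,4) (6,1) (15,10) (16,13) (13,17) (3,217/11)]
2. After x ≤ 18: [(3,4) (6,1) (15,10) (16,13) (13,17) (3,217/11)]
3. After y ≥ 15: [(3,15) (29/2,15) (13,17) (3,217/11)]
4. After y ≤ 18: [(3,18) (3,15) (29/2,15) (13,17) (28/3,18)]
5. Canonical ring: [(3,15) (29/2,15) (13,17) (28/3,18) (3,18)]

Clipped polygon: [(3,15) (29/2,15) (13,17) (28/3,18) (3,18)]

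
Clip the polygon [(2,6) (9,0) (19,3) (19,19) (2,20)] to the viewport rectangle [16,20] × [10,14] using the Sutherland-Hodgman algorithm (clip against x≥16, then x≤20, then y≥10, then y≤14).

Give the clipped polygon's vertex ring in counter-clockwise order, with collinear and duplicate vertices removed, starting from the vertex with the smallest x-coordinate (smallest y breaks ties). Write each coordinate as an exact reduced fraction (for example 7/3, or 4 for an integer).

Clipped polygon: [(16,10) (19,10) (19,14) (16,14)]

1. After x ≥ 16: [(16,21/10) (19,3) (19,19) (16,326/17)]
2. After x ≤ 20: [(16,21/10) (19,3) (19,19) (16,326/17)]
3. After y ≥ 10: [(16,10) (19,10) (19,19) (16,326/17)]
4. After y ≤ 14: [(16,14) (16,10) (19,10) (19,14)]
5. Canonical ring: [(16,10) (19,10) (19,14) (16,14)]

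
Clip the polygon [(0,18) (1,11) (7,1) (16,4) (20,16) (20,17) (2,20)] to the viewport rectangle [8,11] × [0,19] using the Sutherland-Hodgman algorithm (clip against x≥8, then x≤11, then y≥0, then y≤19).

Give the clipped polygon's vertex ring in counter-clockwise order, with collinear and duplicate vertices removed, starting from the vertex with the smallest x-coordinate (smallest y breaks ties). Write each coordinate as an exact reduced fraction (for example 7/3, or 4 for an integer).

1. After x ≥ 8: [(8,4/3) (16,4) (20,16) (20,17) (8,19)]
2. After x ≤ 11: [(8,4/3) (11,7/3) (11,37/2) (8,19)]
3. After y ≥ 0: [(8,4/3) (11,7/3) (11,37/2) (8,19)]
4. After y ≤ 19: [(8,4/3) (11,7/3) (11,37/2) (8,19)]
5. Canonical ring: [(8,4/3) (11,7/3) (11,37/2) (8,19)]

Clipped polygon: [(8,4/3) (11,7/3) (11,37/2) (8,19)]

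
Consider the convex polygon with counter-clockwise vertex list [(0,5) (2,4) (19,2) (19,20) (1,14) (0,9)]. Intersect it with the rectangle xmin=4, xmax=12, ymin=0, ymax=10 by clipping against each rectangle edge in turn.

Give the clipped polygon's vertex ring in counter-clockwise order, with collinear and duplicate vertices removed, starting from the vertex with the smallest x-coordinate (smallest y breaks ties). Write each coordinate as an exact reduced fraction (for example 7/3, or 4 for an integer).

Clipped polygon: [(4,64/17) (12,48/17) (12,10) (4,10)]

1. After x ≥ 4: [(4,64/17) (19,2) (19,20) (4,15)]
2. After x ≤ 12: [(4,64/17) (12,48/17) (12,53/3) (4,15)]
3. After y ≥ 0: [(4,64/17) (12,48/17) (12,53/3) (4,15)]
4. After y ≤ 10: [(4,10) (4,64/17) (12,48/17) (12,10)]
5. Canonical ring: [(4,64/17) (12,48/17) (12,10) (4,10)]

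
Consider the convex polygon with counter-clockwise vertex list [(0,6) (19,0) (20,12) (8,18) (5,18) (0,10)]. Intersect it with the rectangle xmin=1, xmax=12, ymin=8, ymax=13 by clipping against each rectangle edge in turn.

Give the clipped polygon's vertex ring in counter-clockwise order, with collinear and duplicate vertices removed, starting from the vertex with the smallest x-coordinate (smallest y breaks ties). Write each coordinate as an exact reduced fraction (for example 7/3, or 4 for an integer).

1. After x ≥ 1: [(1,108/19) (19,0) (20,12) (8,18) (5,18) (1,58/5)]
2. After x ≤ 12: [(1,108/19) (12,42/19) (12,16) (8,18) (5,18) (1,58/5)]
3. After y ≥ 8: [(1,8) (12,8) (12,16) (8,18) (5,18) (1,58/5)]
4. After y ≤ 13: [(1,8) (12,8) (12,13) (15/8,13) (1,58/5)]
5. Canonical ring: [(1,8) (12,8) (12,13) (15/8,13) (1,58/5)]

Clipped polygon: [(1,8) (12,8) (12,13) (15/8,13) (1,58/5)]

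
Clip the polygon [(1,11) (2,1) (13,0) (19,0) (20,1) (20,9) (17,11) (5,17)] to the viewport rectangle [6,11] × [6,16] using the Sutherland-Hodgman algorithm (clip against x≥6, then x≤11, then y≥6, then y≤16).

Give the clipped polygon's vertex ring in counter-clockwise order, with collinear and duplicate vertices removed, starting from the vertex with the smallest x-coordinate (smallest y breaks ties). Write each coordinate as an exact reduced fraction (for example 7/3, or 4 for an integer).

Clipped polygon: [(6,6) (11,6) (11,14) (7,16) (6,16)]

1. After x ≥ 6: [(6,7/11) (13,0) (19,0) (20,1) (20,9) (17,11) (6,33/2)]
2. After x ≤ 11: [(6,7/11) (11,2/11) (11,14) (6,33/2)]
3. After y ≥ 6: [(6,6) (11,6) (11,14) (6,33/2)]
4. After y ≤ 16: [(6,16) (6,6) (11,6) (11,14) (7,16)]
5. Canonical ring: [(6,6) (11,6) (11,14) (7,16) (6,16)]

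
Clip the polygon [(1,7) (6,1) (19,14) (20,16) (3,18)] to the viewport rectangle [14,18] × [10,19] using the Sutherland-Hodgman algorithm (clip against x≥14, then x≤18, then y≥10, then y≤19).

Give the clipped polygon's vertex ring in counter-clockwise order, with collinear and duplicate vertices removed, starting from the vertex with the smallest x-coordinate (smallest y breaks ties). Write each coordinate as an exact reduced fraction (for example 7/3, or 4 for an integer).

Clipped polygon: [(14,10) (15,10) (18,13) (18,276/17) (14,284/17)]

1. After x ≥ 14: [(14,9) (19,14) (20,16) (14,284/17)]
2. After x ≤ 18: [(14,9) (18,13) (18,276/17) (14,284/17)]
3. After y ≥ 10: [(14,10) (15,10) (18,13) (18,276/17) (14,284/17)]
4. After y ≤ 19: [(14,10) (15,10) (18,13) (18,276/17) (14,284/17)]
5. Canonical ring: [(14,10) (15,10) (18,13) (18,276/17) (14,284/17)]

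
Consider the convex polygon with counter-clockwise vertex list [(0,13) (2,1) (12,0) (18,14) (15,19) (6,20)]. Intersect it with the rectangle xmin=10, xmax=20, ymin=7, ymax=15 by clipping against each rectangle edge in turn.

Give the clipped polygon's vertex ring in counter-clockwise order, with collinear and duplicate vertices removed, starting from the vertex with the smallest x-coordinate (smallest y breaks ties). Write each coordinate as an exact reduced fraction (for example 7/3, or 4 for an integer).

Clipped polygon: [(10,7) (15,7) (18,14) (87/5,15) (10,15)]

1. After x ≥ 10: [(10,1/5) (12,0) (18,14) (15,19) (10,176/9)]
2. After x ≤ 20: [(10,1/5) (12,0) (18,14) (15,19) (10,176/9)]
3. After y ≥ 7: [(10,7) (15,7) (18,14) (15,19) (10,176/9)]
4. After y ≤ 15: [(10,15) (10,7) (15,7) (18,14) (87/5,15)]
5. Canonical ring: [(10,7) (15,7) (18,14) (87/5,15) (10,15)]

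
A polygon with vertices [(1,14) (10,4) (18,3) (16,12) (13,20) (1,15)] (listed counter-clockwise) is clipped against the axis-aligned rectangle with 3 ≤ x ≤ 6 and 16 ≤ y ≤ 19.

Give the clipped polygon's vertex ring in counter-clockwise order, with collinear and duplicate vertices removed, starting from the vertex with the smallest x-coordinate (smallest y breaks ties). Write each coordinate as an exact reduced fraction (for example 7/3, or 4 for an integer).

1. After x ≥ 3: [(3,106/9) (10,4) (18,3) (16,12) (13,20) (3,95/6)]
2. After x ≤ 6: [(3,106/9) (6,76/9) (6,205/12) (3,95/6)]
3. After y ≥ 16: [(6,16) (6,205/12) (17/5,16)]
4. After y ≤ 19: [(6,16) (6,205/12) (17/5,16)]
5. Canonical ring: [(17/5,16) (6,16) (6,205/12)]

Clipped polygon: [(17/5,16) (6,16) (6,205/12)]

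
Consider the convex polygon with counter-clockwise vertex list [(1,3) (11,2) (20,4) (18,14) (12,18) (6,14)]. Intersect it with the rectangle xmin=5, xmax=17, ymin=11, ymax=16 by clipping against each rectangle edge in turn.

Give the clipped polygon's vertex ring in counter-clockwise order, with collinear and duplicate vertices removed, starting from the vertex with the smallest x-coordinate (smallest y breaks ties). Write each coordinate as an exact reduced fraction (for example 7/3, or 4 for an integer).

1. After x ≥ 5: [(5,59/5) (5,13/5) (11,2) (20,4) (18,14) (12,18) (6,14)]
2. After x ≤ 17: [(5,59/5) (5,13/5) (11,2) (17,10/3) (17,44/3) (12,18) (6,14)]
3. After y ≥ 11: [(5,59/5) (5,11) (17,11) (17,44/3) (12,18) (6,14)]
4. After y ≤ 16: [(5,59/5) (5,11) (17,11) (17,44/3) (15,16) (9,16) (6,14)]
5. Canonical ring: [(5,11) (17,11) (17,44/3) (15,16) (9,16) (6,14) (5,59/5)]

Clipped polygon: [(5,11) (17,11) (17,44/3) (15,16) (9,16) (6,14) (5,59/5)]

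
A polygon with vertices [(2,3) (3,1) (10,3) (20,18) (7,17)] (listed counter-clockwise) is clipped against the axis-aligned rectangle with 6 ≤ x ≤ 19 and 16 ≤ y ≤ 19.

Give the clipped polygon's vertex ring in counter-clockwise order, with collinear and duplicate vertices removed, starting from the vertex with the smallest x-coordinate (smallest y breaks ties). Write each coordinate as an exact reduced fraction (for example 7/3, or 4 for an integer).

1. After x ≥ 6: [(6,71/5) (6,13/7) (10,3) (20,18) (7,17)]
2. After x ≤ 19: [(6,71/5) (6,13/7) (10,3) (19,33/2) (19,233/13) (7,17)]
3. After y ≥ 16: [(93/14,16) (56/3,16) (19,33/2) (19,233/13) (7,17)]
4. After y ≤ 19: [(93/14,16) (56/3,16) (19,33/2) (19,233/13) (7,17)]
5. Canonical ring: [(93/14,16) (56/3,16) (19,33/2) (19,233/13) (7,17)]

Clipped polygon: [(93/14,16) (56/3,16) (19,33/2) (19,233/13) (7,17)]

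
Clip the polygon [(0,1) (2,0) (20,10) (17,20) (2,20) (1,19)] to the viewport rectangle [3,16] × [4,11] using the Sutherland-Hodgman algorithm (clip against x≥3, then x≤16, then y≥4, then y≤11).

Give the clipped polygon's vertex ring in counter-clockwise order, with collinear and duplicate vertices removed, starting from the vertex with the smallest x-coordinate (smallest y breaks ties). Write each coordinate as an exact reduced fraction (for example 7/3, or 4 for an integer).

1. After x ≥ 3: [(3,5/9) (20,10) (17,20) (3,20)]
2. After x ≤ 16: [(3,5/9) (16,70/9) (16,20) (3,20)]
3. After y ≥ 4: [(3,4) (46/5,4) (16,70/9) (16,20) (3,20)]
4. After y ≤ 11: [(3,11) (3,4) (46/5,4) (16,70/9) (16,11)]
5. Canonical ring: [(3,4) (46/5,4) (16,70/9) (16,11) (3,11)]

Clipped polygon: [(3,4) (46/5,4) (16,70/9) (16,11) (3,11)]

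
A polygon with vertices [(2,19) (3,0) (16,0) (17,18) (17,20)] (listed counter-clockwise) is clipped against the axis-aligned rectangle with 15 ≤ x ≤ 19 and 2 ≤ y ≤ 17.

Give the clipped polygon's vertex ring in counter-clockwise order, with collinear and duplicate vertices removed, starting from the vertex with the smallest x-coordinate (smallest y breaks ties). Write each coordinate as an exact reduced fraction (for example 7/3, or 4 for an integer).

Clipped polygon: [(15,2) (145/9,2) (305/18,17) (15,17)]

1. After x ≥ 15: [(15,298/15) (15,0) (16,0) (17,18) (17,20)]
2. After x ≤ 19: [(15,298/15) (15,0) (16,0) (17,18) (17,20)]
3. After y ≥ 2: [(15,298/15) (15,2) (145/9,2) (17,18) (17,20)]
4. After y ≤ 17: [(15,17) (15,2) (145/9,2) (305/18,17)]
5. Canonical ring: [(15,2) (145/9,2) (305/18,17) (15,17)]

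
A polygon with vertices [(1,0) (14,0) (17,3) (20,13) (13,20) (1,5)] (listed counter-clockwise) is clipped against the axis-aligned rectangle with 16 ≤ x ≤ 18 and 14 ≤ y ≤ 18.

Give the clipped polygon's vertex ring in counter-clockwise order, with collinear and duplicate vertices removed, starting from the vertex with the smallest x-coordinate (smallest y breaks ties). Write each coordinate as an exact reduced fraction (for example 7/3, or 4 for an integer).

1. After x ≥ 16: [(16,2) (17,3) (20,13) (16,17)]
2. After x ≤ 18: [(16,2) (17,3) (18,19/3) (18,15) (16,17)]
3. After y ≥ 14: [(16,14) (18,14) (18,15) (16,17)]
4. After y ≤ 18: [(16,14) (18,14) (18,15) (16,17)]
5. Canonical ring: [(16,14) (18,14) (18,15) (16,17)]

Clipped polygon: [(16,14) (18,14) (18,15) (16,17)]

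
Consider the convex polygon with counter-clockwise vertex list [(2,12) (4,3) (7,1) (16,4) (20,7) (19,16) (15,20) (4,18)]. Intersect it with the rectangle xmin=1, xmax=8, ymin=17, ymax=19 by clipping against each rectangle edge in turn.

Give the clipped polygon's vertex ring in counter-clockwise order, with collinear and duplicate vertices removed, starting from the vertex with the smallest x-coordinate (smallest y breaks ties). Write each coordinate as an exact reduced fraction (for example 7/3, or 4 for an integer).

1. After x ≥ 1: [(2,12) (4,3) (7,1) (16,4) (20,7) (19,16) (15,20) (4,18)]
2. After x ≤ 8: [(2,12) (4,3) (7,1) (8,4/3) (8,206/11) (4,18)]
3. After y ≥ 17: [(11/3,17) (8,17) (8,206/11) (4,18)]
4. After y ≤ 19: [(11/3,17) (8,17) (8,206/11) (4,18)]
5. Canonical ring: [(11/3,17) (8,17) (8,206/11) (4,18)]

Clipped polygon: [(11/3,17) (8,17) (8,206/11) (4,18)]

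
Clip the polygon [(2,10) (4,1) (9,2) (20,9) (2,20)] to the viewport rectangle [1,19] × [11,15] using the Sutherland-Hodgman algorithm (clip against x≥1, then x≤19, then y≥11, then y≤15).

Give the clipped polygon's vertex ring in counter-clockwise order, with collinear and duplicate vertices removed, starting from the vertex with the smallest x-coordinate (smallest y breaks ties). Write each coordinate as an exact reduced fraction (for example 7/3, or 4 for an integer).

Clipped polygon: [(2,11) (184/11,11) (112/11,15) (2,15)]

1. After x ≥ 1: [(2,10) (4,1) (9,2) (20,9) (2,20)]
2. After x ≤ 19: [(2,10) (4,1) (9,2) (19,92/11) (19,173/18) (2,20)]
3. After y ≥ 11: [(2,11) (184/11,11) (2,20)]
4. After y ≤ 15: [(2,15) (2,11) (184/11,11) (112/11,15)]
5. Canonical ring: [(2,11) (184/11,11) (112/11,15) (2,15)]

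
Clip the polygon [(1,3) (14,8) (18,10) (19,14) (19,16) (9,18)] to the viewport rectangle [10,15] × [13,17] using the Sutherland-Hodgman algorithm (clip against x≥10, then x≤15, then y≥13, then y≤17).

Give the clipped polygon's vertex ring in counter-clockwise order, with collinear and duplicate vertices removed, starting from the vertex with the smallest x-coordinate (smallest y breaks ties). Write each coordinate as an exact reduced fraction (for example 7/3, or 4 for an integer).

Clipped polygon: [(10,13) (15,13) (15,84/5) (14,17) (10,17)]

1. After x ≥ 10: [(10,84/13) (14,8) (18,10) (19,14) (19,16) (10,89/5)]
2. After x ≤ 15: [(10,84/13) (14,8) (15,17/2) (15,84/5) (10,89/5)]
3. After y ≥ 13: [(10,13) (15,13) (15,84/5) (10,89/5)]
4. After y ≤ 17: [(10,17) (10,13) (15,13) (15,84/5) (14,17)]
5. Canonical ring: [(10,13) (15,13) (15,84/5) (14,17) (10,17)]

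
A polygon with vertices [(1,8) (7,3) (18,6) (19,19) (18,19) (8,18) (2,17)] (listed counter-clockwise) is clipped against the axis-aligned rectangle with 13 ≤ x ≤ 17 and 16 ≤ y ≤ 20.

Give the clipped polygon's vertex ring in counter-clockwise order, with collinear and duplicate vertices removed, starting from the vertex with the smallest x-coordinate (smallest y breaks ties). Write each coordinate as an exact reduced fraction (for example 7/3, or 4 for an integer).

1. After x ≥ 13: [(13,51/11) (18,6) (19,19) (18,19) (13,37/2)]
2. After x ≤ 17: [(13,51/11) (17,63/11) (17,189/10) (13,37/2)]
3. After y ≥ 16: [(13,16) (17,16) (17,189/10) (13,37/2)]
4. After y ≤ 20: [(13,16) (17,16) (17,189/10) (13,37/2)]
5. Canonical ring: [(13,16) (17,16) (17,189/10) (13,37/2)]

Clipped polygon: [(13,16) (17,16) (17,189/10) (13,37/2)]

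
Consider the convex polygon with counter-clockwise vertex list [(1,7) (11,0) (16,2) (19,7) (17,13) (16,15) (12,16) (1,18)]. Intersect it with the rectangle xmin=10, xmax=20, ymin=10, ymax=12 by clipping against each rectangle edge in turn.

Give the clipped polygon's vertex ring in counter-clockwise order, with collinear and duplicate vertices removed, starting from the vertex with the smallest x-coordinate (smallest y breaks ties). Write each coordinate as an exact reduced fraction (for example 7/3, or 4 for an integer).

Clipped polygon: [(10,10) (18,10) (52/3,12) (10,12)]

1. After x ≥ 10: [(10,7/10) (11,0) (16,2) (19,7) (17,13) (16,15) (12,16) (10,180/11)]
2. After x ≤ 20: [(10,7/10) (11,0) (16,2) (19,7) (17,13) (16,15) (12,16) (10,180/11)]
3. After y ≥ 10: [(10,10) (18,10) (17,13) (16,15) (12,16) (10,180/11)]
4. After y ≤ 12: [(10,12) (10,10) (18,10) (52/3,12)]
5. Canonical ring: [(10,10) (18,10) (52/3,12) (10,12)]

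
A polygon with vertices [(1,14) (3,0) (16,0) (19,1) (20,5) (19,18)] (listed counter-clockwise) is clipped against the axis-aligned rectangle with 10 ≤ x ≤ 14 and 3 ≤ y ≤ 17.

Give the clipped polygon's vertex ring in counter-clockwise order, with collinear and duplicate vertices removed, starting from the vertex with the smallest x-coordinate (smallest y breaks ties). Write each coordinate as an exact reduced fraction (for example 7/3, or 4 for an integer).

1. After x ≥ 10: [(10,16) (10,0) (16,0) (19,1) (20,5) (19,18)]
2. After x ≤ 14: [(14,152/9) (10,16) (10,0) (14,0)]
3. After y ≥ 3: [(14,3) (14,152/9) (10,16) (10,3)]
4. After y ≤ 17: [(14,3) (14,152/9) (10,16) (10,3)]
5. Canonical ring: [(10,3) (14,3) (14,152/9) (10,16)]

Clipped polygon: [(10,3) (14,3) (14,152/9) (10,16)]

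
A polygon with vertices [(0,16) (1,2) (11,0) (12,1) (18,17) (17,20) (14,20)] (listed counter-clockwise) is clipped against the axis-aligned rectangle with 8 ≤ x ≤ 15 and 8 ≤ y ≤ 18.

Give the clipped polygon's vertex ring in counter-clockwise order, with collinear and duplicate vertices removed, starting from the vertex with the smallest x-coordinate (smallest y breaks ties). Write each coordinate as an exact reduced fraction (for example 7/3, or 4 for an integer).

1. After x ≥ 8: [(8,128/7) (8,3/5) (11,0) (12,1) (18,17) (17,20) (14,20)]
2. After x ≤ 15: [(8,128/7) (8,3/5) (11,0) (12,1) (15,9) (15,20) (14,20)]
3. After y ≥ 8: [(8,128/7) (8,8) (117/8,8) (15,9) (15,20) (14,20)]
4. After y ≤ 18: [(8,18) (8,8) (117/8,8) (15,9) (15,18)]
5. Canonical ring: [(8,8) (117/8,8) (15,9) (15,18) (8,18)]

Clipped polygon: [(8,8) (117/8,8) (15,9) (15,18) (8,18)]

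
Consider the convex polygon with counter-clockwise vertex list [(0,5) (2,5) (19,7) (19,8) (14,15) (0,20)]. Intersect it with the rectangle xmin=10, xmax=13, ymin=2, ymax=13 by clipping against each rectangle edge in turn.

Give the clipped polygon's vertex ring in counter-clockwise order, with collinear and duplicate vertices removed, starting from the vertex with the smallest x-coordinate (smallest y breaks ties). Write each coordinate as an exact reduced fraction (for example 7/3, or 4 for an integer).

Clipped polygon: [(10,101/17) (13,107/17) (13,13) (10,13)]

1. After x ≥ 10: [(10,101/17) (19,7) (19,8) (14,15) (10,115/7)]
2. After x ≤ 13: [(10,101/17) (13,107/17) (13,215/14) (10,115/7)]
3. After y ≥ 2: [(10,101/17) (13,107/17) (13,215/14) (10,115/7)]
4. After y ≤ 13: [(10,13) (10,101/17) (13,107/17) (13,13)]
5. Canonical ring: [(10,101/17) (13,107/17) (13,13) (10,13)]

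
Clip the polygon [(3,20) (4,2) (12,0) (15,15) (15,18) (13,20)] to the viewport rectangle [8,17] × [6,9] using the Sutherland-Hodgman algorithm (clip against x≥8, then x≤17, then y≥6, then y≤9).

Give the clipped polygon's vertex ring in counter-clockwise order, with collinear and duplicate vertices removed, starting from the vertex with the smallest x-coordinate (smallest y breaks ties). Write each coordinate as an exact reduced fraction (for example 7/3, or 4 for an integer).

1. After x ≥ 8: [(8,20) (8,1) (12,0) (15,15) (15,18) (13,20)]
2. After x ≤ 17: [(8,20) (8,1) (12,0) (15,15) (15,18) (13,20)]
3. After y ≥ 6: [(8,20) (8,6) (66/5,6) (15,15) (15,18) (13,20)]
4. After y ≤ 9: [(8,9) (8,6) (66/5,6) (69/5,9)]
5. Canonical ring: [(8,6) (66/5,6) (69/5,9) (8,9)]

Clipped polygon: [(8,6) (66/5,6) (69/5,9) (8,9)]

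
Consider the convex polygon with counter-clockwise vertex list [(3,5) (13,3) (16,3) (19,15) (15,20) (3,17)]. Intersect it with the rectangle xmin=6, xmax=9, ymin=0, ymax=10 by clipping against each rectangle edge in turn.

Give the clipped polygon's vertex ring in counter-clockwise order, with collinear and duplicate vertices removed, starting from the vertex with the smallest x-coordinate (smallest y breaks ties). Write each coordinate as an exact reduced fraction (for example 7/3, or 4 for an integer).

1. After x ≥ 6: [(6,22/5) (13,3) (16,3) (19,15) (15,20) (6,71/4)]
2. After x ≤ 9: [(6,22/5) (9,19/5) (9,37/2) (6,71/4)]
3. After y ≥ 0: [(6,22/5) (9,19/5) (9,37/2) (6,71/4)]
4. After y ≤ 10: [(6,10) (6,22/5) (9,19/5) (9,10)]
5. Canonical ring: [(6,22/5) (9,19/5) (9,10) (6,10)]

Clipped polygon: [(6,22/5) (9,19/5) (9,10) (6,10)]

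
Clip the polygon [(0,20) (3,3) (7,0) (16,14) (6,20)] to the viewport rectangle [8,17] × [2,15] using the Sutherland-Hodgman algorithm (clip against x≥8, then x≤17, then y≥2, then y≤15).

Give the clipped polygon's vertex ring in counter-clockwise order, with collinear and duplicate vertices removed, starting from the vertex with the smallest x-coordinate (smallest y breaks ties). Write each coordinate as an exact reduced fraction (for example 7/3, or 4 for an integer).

1. After x ≥ 8: [(8,14/9) (16,14) (8,94/5)]
2. After x ≤ 17: [(8,14/9) (16,14) (8,94/5)]
3. After y ≥ 2: [(8,2) (58/7,2) (16,14) (8,94/5)]
4. After y ≤ 15: [(8,15) (8,2) (58/7,2) (16,14) (43/3,15)]
5. Canonical ring: [(8,2) (58/7,2) (16,14) (43/3,15) (8,15)]

Clipped polygon: [(8,2) (58/7,2) (16,14) (43/3,15) (8,15)]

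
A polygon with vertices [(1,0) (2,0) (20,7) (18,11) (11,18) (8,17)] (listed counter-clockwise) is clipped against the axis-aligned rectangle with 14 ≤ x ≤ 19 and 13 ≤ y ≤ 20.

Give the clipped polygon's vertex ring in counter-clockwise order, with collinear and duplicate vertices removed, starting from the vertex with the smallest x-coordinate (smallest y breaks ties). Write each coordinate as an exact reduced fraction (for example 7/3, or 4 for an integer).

1. After x ≥ 14: [(14,14/3) (20,7) (18,11) (14,15)]
2. After x ≤ 19: [(14,14/3) (19,119/18) (19,9) (18,11) (14,15)]
3. After y ≥ 13: [(14,13) (16,13) (14,15)]
4. After y ≤ 20: [(14,13) (16,13) (14,15)]
5. Canonical ring: [(14,13) (16,13) (14,15)]

Clipped polygon: [(14,13) (16,13) (14,15)]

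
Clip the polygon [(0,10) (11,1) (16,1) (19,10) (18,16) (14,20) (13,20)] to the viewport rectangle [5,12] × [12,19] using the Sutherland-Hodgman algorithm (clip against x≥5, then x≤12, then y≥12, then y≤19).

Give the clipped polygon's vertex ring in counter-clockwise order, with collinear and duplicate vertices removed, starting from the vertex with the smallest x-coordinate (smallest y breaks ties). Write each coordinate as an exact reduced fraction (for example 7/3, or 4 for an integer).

Clipped polygon: [(5,12) (12,12) (12,19) (117/10,19) (5,180/13)]

1. After x ≥ 5: [(5,180/13) (5,65/11) (11,1) (16,1) (19,10) (18,16) (14,20) (13,20)]
2. After x ≤ 12: [(12,250/13) (5,180/13) (5,65/11) (11,1) (12,1)]
3. After y ≥ 12: [(12,12) (12,250/13) (5,180/13) (5,12)]
4. After y ≤ 19: [(12,12) (12,19) (117/10,19) (5,180/13) (5,12)]
5. Canonical ring: [(5,12) (12,12) (12,19) (117/10,19) (5,180/13)]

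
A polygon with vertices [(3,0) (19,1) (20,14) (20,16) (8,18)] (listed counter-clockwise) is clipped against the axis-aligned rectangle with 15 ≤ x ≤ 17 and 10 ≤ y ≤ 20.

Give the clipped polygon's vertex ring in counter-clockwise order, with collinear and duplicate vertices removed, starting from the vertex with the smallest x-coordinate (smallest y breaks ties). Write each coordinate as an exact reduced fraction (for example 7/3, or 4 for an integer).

Clipped polygon: [(15,10) (17,10) (17,33/2) (15,101/6)]

1. After x ≥ 15: [(15,3/4) (19,1) (20,14) (20,16) (15,101/6)]
2. After x ≤ 17: [(15,3/4) (17,7/8) (17,33/2) (15,101/6)]
3. After y ≥ 10: [(15,10) (17,10) (17,33/2) (15,101/6)]
4. After y ≤ 20: [(15,10) (17,10) (17,33/2) (15,101/6)]
5. Canonical ring: [(15,10) (17,10) (17,33/2) (15,101/6)]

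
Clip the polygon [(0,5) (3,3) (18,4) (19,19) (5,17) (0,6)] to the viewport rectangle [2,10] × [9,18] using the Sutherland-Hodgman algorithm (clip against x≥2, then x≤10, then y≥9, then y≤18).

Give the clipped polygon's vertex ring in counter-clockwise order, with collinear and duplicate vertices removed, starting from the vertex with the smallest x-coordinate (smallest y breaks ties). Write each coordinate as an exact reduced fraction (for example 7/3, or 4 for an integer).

1. After x ≥ 2: [(2,11/3) (3,3) (18,4) (19,19) (5,17) (2,52/5)]
2. After x ≤ 10: [(2,11/3) (3,3) (10,52/15) (10,124/7) (5,17) (2,52/5)]
3. After y ≥ 9: [(2,9) (10,9) (10,124/7) (5,17) (2,52/5)]
4. After y ≤ 18: [(2,9) (10,9) (10,124/7) (5,17) (2,52/5)]
5. Canonical ring: [(2,9) (10,9) (10,124/7) (5,17) (2,52/5)]

Clipped polygon: [(2,9) (10,9) (10,124/7) (5,17) (2,52/5)]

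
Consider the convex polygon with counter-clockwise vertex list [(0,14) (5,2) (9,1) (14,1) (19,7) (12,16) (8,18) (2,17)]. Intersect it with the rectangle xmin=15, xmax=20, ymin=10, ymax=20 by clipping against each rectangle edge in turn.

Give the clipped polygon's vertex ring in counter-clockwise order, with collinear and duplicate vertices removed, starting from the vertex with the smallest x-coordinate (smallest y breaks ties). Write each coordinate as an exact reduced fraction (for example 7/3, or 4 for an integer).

1. After x ≥ 15: [(15,11/5) (19,7) (15,85/7)]
2. After x ≤ 20: [(15,11/5) (19,7) (15,85/7)]
3. After y ≥ 10: [(15,10) (50/3,10) (15,85/7)]
4. After y ≤ 20: [(15,10) (50/3,10) (15,85/7)]
5. Canonical ring: [(15,10) (50/3,10) (15,85/7)]

Clipped polygon: [(15,10) (50/3,10) (15,85/7)]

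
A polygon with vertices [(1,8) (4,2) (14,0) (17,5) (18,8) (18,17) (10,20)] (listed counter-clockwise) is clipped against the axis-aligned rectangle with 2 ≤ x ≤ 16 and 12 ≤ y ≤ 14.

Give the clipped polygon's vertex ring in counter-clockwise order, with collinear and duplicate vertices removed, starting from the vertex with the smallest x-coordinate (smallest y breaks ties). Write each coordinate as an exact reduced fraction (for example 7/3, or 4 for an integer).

Clipped polygon: [(4,12) (16,12) (16,14) (11/2,14)]

1. After x ≥ 2: [(2,28/3) (2,6) (4,2) (14,0) (17,5) (18,8) (18,17) (10,20)]
2. After x ≤ 16: [(2,28/3) (2,6) (4,2) (14,0) (16,10/3) (16,71/4) (10,20)]
3. After y ≥ 12: [(4,12) (16,12) (16,71/4) (10,20)]
4. After y ≤ 14: [(11/2,14) (4,12) (16,12) (16,14)]
5. Canonical ring: [(4,12) (16,12) (16,14) (11/2,14)]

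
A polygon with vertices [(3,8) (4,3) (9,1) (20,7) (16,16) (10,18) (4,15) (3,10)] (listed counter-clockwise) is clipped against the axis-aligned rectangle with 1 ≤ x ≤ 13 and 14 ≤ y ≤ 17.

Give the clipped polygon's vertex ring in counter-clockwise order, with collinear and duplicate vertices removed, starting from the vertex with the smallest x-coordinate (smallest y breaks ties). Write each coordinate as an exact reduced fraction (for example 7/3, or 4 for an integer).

Clipped polygon: [(19/5,14) (13,14) (13,17) (8,17) (4,15)]

1. After x ≥ 1: [(3,8) (4,3) (9,1) (20,7) (16,16) (10,18) (4,15) (3,10)]
2. After x ≤ 13: [(3,8) (4,3) (9,1) (13,35/11) (13,17) (10,18) (4,15) (3,10)]
3. After y ≥ 14: [(13,14) (13,17) (10,18) (4,15) (19/5,14)]
4. After y ≤ 17: [(13,14) (13,17) (13,17) (8,17) (4,15) (19/5,14)]
5. Canonical ring: [(19/5,14) (13,14) (13,17) (8,17) (4,15)]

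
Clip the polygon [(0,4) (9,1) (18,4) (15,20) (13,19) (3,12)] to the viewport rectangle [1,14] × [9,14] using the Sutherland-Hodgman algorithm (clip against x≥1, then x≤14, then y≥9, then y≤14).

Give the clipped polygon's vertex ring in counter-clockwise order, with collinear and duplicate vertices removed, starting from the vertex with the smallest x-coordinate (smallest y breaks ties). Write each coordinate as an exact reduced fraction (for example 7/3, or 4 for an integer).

Clipped polygon: [(15/8,9) (14,9) (14,14) (41/7,14) (3,12)]

1. After x ≥ 1: [(1,20/3) (1,11/3) (9,1) (18,4) (15,20) (13,19) (3,12)]
2. After x ≤ 14: [(1,20/3) (1,11/3) (9,1) (14,8/3) (14,39/2) (13,19) (3,12)]
3. After y ≥ 9: [(15/8,9) (14,9) (14,39/2) (13,19) (3,12)]
4. After y ≤ 14: [(15/8,9) (14,9) (14,14) (41/7,14) (3,12)]
5. Canonical ring: [(15/8,9) (14,9) (14,14) (41/7,14) (3,12)]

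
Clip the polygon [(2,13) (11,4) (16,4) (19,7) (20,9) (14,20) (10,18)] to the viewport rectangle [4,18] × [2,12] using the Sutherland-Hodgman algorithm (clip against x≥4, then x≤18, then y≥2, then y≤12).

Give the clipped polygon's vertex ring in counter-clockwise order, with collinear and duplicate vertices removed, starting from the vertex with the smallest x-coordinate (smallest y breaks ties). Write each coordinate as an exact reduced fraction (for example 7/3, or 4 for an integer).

Clipped polygon: [(4,11) (11,4) (16,4) (18,6) (18,12) (4,12)]

1. After x ≥ 4: [(4,57/4) (4,11) (11,4) (16,4) (19,7) (20,9) (14,20) (10,18)]
2. After x ≤ 18: [(4,57/4) (4,11) (11,4) (16,4) (18,6) (18,38/3) (14,20) (10,18)]
3. After y ≥ 2: [(4,57/4) (4,11) (11,4) (16,4) (18,6) (18,38/3) (14,20) (10,18)]
4. After y ≤ 12: [(4,12) (4,11) (11,4) (16,4) (18,6) (18,12)]
5. Canonical ring: [(4,11) (11,4) (16,4) (18,6) (18,12) (4,12)]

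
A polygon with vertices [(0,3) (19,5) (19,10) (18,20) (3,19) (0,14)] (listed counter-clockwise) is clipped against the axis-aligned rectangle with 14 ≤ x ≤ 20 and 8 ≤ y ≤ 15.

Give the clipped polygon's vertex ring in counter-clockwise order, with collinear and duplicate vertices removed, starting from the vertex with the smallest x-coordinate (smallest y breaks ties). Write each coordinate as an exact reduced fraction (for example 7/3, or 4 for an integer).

1. After x ≥ 14: [(14,85/19) (19,5) (19,10) (18,20) (14,296/15)]
2. After x ≤ 20: [(14,85/19) (19,5) (19,10) (18,20) (14,296/15)]
3. After y ≥ 8: [(14,8) (19,8) (19,10) (18,20) (14,296/15)]
4. After y ≤ 15: [(14,15) (14,8) (19,8) (19,10) (37/2,15)]
5. Canonical ring: [(14,8) (19,8) (19,10) (37/2,15) (14,15)]

Clipped polygon: [(14,8) (19,8) (19,10) (37/2,15) (14,15)]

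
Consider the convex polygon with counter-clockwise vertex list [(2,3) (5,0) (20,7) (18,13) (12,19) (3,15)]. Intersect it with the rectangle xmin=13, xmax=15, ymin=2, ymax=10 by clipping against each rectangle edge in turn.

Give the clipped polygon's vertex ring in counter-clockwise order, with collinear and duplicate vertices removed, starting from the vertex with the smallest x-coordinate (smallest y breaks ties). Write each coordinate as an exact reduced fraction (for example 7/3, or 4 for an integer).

Clipped polygon: [(13,56/15) (15,14/3) (15,10) (13,10)]

1. After x ≥ 13: [(13,56/15) (20,7) (18,13) (13,18)]
2. After x ≤ 15: [(13,56/15) (15,14/3) (15,16) (13,18)]
3. After y ≥ 2: [(13,56/15) (15,14/3) (15,16) (13,18)]
4. After y ≤ 10: [(13,10) (13,56/15) (15,14/3) (15,10)]
5. Canonical ring: [(13,56/15) (15,14/3) (15,10) (13,10)]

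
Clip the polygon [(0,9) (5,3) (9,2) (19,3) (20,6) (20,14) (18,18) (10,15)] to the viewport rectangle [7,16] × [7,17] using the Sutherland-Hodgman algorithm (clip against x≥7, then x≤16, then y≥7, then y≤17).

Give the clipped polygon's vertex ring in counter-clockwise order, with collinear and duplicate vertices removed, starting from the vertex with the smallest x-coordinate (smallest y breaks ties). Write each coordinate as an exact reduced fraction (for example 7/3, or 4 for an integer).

1. After x ≥ 7: [(7,66/5) (7,5/2) (9,2) (19,3) (20,6) (20,14) (18,18) (10,15)]
2. After x ≤ 16: [(7,66/5) (7,5/2) (9,2) (16,27/10) (16,69/4) (10,15)]
3. After y ≥ 7: [(7,66/5) (7,7) (16,7) (16,69/4) (10,15)]
4. After y ≤ 17: [(7,66/5) (7,7) (16,7) (16,17) (46/3,17) (10,15)]
5. Canonical ring: [(7,7) (16,7) (16,17) (46/3,17) (10,15) (7,66/5)]

Clipped polygon: [(7,7) (16,7) (16,17) (46/3,17) (10,15) (7,66/5)]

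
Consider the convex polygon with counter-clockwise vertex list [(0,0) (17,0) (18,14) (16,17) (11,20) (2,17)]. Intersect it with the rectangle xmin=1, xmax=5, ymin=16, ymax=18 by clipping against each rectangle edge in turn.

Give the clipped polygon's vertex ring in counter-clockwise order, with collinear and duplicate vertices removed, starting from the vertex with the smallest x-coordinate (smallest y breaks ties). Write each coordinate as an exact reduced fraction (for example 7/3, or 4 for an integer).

Clipped polygon: [(32/17,16) (5,16) (5,18) (2,17)]

1. After x ≥ 1: [(1,17/2) (1,0) (17,0) (18,14) (16,17) (11,20) (2,17)]
2. After x ≤ 5: [(1,17/2) (1,0) (5,0) (5,18) (2,17)]
3. After y ≥ 16: [(32/17,16) (5,16) (5,18) (2,17)]
4. After y ≤ 18: [(32/17,16) (5,16) (5,18) (2,17)]
5. Canonical ring: [(32/17,16) (5,16) (5,18) (2,17)]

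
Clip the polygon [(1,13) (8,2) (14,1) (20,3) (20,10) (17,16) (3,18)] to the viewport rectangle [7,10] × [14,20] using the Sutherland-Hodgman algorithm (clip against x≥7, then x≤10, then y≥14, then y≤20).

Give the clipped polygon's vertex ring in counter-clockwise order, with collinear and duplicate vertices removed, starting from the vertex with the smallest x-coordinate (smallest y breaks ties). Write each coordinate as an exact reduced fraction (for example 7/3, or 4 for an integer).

1. After x ≥ 7: [(7,25/7) (8,2) (14,1) (20,3) (20,10) (17,16) (7,122/7)]
2. After x ≤ 10: [(7,25/7) (8,2) (10,5/3) (10,17) (7,122/7)]
3. After y ≥ 14: [(7,14) (10,14) (10,17) (7,122/7)]
4. After y ≤ 20: [(7,14) (10,14) (10,17) (7,122/7)]
5. Canonical ring: [(7,14) (10,14) (10,17) (7,122/7)]

Clipped polygon: [(7,14) (10,14) (10,17) (7,122/7)]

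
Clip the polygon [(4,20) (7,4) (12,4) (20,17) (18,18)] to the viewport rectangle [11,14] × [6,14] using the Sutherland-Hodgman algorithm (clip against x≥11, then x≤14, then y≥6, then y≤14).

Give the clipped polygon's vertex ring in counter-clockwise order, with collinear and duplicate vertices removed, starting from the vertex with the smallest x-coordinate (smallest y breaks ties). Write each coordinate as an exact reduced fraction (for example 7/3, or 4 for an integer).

1. After x ≥ 11: [(11,19) (11,4) (12,4) (20,17) (18,18)]
2. After x ≤ 14: [(14,130/7) (11,19) (11,4) (12,4) (14,29/4)]
3. After y ≥ 6: [(14,130/7) (11,19) (11,6) (172/13,6) (14,29/4)]
4. After y ≤ 14: [(14,14) (11,14) (11,6) (172/13,6) (14,29/4)]
5. Canonical ring: [(11,6) (172/13,6) (14,29/4) (14,14) (11,14)]

Clipped polygon: [(11,6) (172/13,6) (14,29/4) (14,14) (11,14)]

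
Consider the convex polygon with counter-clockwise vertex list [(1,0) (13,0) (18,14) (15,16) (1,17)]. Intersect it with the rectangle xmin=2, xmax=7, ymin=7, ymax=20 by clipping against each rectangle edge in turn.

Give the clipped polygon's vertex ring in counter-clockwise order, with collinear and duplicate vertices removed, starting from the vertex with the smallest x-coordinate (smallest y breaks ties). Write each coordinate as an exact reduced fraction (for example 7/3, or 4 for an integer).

1. After x ≥ 2: [(2,0) (13,0) (18,14) (15,16) (2,237/14)]
2. After x ≤ 7: [(2,0) (7,0) (7,116/7) (2,237/14)]
3. After y ≥ 7: [(2,7) (7,7) (7,116/7) (2,237/14)]
4. After y ≤ 20: [(2,7) (7,7) (7,116/7) (2,237/14)]
5. Canonical ring: [(2,7) (7,7) (7,116/7) (2,237/14)]

Clipped polygon: [(2,7) (7,7) (7,116/7) (2,237/14)]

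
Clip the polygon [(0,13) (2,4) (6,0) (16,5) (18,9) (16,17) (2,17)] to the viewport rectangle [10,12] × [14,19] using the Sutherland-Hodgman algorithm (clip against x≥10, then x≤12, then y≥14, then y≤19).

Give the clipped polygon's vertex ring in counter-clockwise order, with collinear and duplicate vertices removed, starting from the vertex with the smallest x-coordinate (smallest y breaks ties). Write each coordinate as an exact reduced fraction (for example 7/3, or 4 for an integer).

1. After x ≥ 10: [(10,2) (16,5) (18,9) (16,17) (10,17)]
2. After x ≤ 12: [(10,2) (12,3) (12,17) (10,17)]
3. After y ≥ 14: [(10,14) (12,14) (12,17) (10,17)]
4. After y ≤ 19: [(10,14) (12,14) (12,17) (10,17)]
5. Canonical ring: [(10,14) (12,14) (12,17) (10,17)]

Clipped polygon: [(10,14) (12,14) (12,17) (10,17)]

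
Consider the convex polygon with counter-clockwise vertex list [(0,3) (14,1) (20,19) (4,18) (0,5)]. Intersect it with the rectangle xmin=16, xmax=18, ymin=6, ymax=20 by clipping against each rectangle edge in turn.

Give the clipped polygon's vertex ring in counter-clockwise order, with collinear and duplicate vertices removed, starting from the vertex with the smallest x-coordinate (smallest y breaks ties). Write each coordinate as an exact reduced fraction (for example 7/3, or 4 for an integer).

1. After x ≥ 16: [(16,7) (20,19) (16,75/4)]
2. After x ≤ 18: [(16,7) (18,13) (18,151/8) (16,75/4)]
3. After y ≥ 6: [(16,7) (18,13) (18,151/8) (16,75/4)]
4. After y ≤ 20: [(16,7) (18,13) (18,151/8) (16,75/4)]
5. Canonical ring: [(16,7) (18,13) (18,151/8) (16,75/4)]

Clipped polygon: [(16,7) (18,13) (18,151/8) (16,75/4)]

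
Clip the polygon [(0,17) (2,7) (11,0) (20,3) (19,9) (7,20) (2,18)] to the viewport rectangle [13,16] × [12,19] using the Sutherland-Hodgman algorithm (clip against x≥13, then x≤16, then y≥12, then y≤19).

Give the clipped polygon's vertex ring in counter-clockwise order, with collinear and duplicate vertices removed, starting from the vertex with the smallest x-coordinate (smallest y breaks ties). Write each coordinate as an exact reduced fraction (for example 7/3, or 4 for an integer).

1. After x ≥ 13: [(13,2/3) (20,3) (19,9) (13,29/2)]
2. After x ≤ 16: [(13,2/3) (16,5/3) (16,47/4) (13,29/2)]
3. After y ≥ 12: [(13,12) (173/11,12) (13,29/2)]
4. After y ≤ 19: [(13,12) (173/11,12) (13,29/2)]
5. Canonical ring: [(13,12) (173/11,12) (13,29/2)]

Clipped polygon: [(13,12) (173/11,12) (13,29/2)]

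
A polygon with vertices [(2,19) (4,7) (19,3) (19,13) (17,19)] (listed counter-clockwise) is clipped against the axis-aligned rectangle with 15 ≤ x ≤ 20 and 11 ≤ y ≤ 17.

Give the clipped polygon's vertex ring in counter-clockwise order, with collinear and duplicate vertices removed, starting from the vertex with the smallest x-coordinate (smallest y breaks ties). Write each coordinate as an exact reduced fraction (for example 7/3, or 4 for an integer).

1. After x ≥ 15: [(15,19) (15,61/15) (19,3) (19,13) (17,19)]
2. After x ≤ 20: [(15,19) (15,61/15) (19,3) (19,13) (17,19)]
3. After y ≥ 11: [(15,19) (15,11) (19,11) (19,13) (17,19)]
4. After y ≤ 17: [(15,17) (15,11) (19,11) (19,13) (53/3,17)]
5. Canonical ring: [(15,11) (19,11) (19,13) (53/3,17) (15,17)]

Clipped polygon: [(15,11) (19,11) (19,13) (53/3,17) (15,17)]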